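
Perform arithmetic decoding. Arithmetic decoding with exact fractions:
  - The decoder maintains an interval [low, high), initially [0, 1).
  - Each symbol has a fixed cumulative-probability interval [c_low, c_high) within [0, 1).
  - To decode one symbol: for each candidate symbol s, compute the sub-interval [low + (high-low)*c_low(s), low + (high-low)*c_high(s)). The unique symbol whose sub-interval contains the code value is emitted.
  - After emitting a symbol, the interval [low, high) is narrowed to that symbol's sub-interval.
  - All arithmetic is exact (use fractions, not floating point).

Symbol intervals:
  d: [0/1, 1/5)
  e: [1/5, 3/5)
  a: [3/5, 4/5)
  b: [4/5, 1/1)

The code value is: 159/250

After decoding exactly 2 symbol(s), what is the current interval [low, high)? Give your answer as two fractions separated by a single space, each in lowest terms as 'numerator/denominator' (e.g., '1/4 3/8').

Step 1: interval [0/1, 1/1), width = 1/1 - 0/1 = 1/1
  'd': [0/1 + 1/1*0/1, 0/1 + 1/1*1/5) = [0/1, 1/5)
  'e': [0/1 + 1/1*1/5, 0/1 + 1/1*3/5) = [1/5, 3/5)
  'a': [0/1 + 1/1*3/5, 0/1 + 1/1*4/5) = [3/5, 4/5) <- contains code 159/250
  'b': [0/1 + 1/1*4/5, 0/1 + 1/1*1/1) = [4/5, 1/1)
  emit 'a', narrow to [3/5, 4/5)
Step 2: interval [3/5, 4/5), width = 4/5 - 3/5 = 1/5
  'd': [3/5 + 1/5*0/1, 3/5 + 1/5*1/5) = [3/5, 16/25) <- contains code 159/250
  'e': [3/5 + 1/5*1/5, 3/5 + 1/5*3/5) = [16/25, 18/25)
  'a': [3/5 + 1/5*3/5, 3/5 + 1/5*4/5) = [18/25, 19/25)
  'b': [3/5 + 1/5*4/5, 3/5 + 1/5*1/1) = [19/25, 4/5)
  emit 'd', narrow to [3/5, 16/25)

Answer: 3/5 16/25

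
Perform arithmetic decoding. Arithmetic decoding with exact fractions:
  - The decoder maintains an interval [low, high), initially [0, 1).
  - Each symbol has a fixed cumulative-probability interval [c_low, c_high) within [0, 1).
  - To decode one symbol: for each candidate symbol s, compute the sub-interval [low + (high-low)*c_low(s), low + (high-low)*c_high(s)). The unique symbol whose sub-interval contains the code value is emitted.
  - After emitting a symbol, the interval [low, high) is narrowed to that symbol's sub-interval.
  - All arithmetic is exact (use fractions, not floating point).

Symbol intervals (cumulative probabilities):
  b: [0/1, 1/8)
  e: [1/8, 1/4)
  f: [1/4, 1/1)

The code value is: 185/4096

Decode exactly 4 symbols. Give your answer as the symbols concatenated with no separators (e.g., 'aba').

Step 1: interval [0/1, 1/1), width = 1/1 - 0/1 = 1/1
  'b': [0/1 + 1/1*0/1, 0/1 + 1/1*1/8) = [0/1, 1/8) <- contains code 185/4096
  'e': [0/1 + 1/1*1/8, 0/1 + 1/1*1/4) = [1/8, 1/4)
  'f': [0/1 + 1/1*1/4, 0/1 + 1/1*1/1) = [1/4, 1/1)
  emit 'b', narrow to [0/1, 1/8)
Step 2: interval [0/1, 1/8), width = 1/8 - 0/1 = 1/8
  'b': [0/1 + 1/8*0/1, 0/1 + 1/8*1/8) = [0/1, 1/64)
  'e': [0/1 + 1/8*1/8, 0/1 + 1/8*1/4) = [1/64, 1/32)
  'f': [0/1 + 1/8*1/4, 0/1 + 1/8*1/1) = [1/32, 1/8) <- contains code 185/4096
  emit 'f', narrow to [1/32, 1/8)
Step 3: interval [1/32, 1/8), width = 1/8 - 1/32 = 3/32
  'b': [1/32 + 3/32*0/1, 1/32 + 3/32*1/8) = [1/32, 11/256)
  'e': [1/32 + 3/32*1/8, 1/32 + 3/32*1/4) = [11/256, 7/128) <- contains code 185/4096
  'f': [1/32 + 3/32*1/4, 1/32 + 3/32*1/1) = [7/128, 1/8)
  emit 'e', narrow to [11/256, 7/128)
Step 4: interval [11/256, 7/128), width = 7/128 - 11/256 = 3/256
  'b': [11/256 + 3/256*0/1, 11/256 + 3/256*1/8) = [11/256, 91/2048)
  'e': [11/256 + 3/256*1/8, 11/256 + 3/256*1/4) = [91/2048, 47/1024) <- contains code 185/4096
  'f': [11/256 + 3/256*1/4, 11/256 + 3/256*1/1) = [47/1024, 7/128)
  emit 'e', narrow to [91/2048, 47/1024)

Answer: bfee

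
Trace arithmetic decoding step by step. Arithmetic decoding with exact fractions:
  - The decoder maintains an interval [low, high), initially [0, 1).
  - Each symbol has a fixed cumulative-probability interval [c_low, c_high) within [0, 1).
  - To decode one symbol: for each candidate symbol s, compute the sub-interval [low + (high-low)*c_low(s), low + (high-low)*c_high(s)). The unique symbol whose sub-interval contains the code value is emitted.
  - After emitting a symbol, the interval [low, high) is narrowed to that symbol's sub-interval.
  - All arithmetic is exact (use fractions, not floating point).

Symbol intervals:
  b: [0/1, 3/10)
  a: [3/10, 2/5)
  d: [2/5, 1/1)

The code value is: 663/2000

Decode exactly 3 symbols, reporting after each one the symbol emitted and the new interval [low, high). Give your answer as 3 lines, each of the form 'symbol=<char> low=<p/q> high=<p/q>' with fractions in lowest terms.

Answer: symbol=a low=3/10 high=2/5
symbol=a low=33/100 high=17/50
symbol=b low=33/100 high=333/1000

Derivation:
Step 1: interval [0/1, 1/1), width = 1/1 - 0/1 = 1/1
  'b': [0/1 + 1/1*0/1, 0/1 + 1/1*3/10) = [0/1, 3/10)
  'a': [0/1 + 1/1*3/10, 0/1 + 1/1*2/5) = [3/10, 2/5) <- contains code 663/2000
  'd': [0/1 + 1/1*2/5, 0/1 + 1/1*1/1) = [2/5, 1/1)
  emit 'a', narrow to [3/10, 2/5)
Step 2: interval [3/10, 2/5), width = 2/5 - 3/10 = 1/10
  'b': [3/10 + 1/10*0/1, 3/10 + 1/10*3/10) = [3/10, 33/100)
  'a': [3/10 + 1/10*3/10, 3/10 + 1/10*2/5) = [33/100, 17/50) <- contains code 663/2000
  'd': [3/10 + 1/10*2/5, 3/10 + 1/10*1/1) = [17/50, 2/5)
  emit 'a', narrow to [33/100, 17/50)
Step 3: interval [33/100, 17/50), width = 17/50 - 33/100 = 1/100
  'b': [33/100 + 1/100*0/1, 33/100 + 1/100*3/10) = [33/100, 333/1000) <- contains code 663/2000
  'a': [33/100 + 1/100*3/10, 33/100 + 1/100*2/5) = [333/1000, 167/500)
  'd': [33/100 + 1/100*2/5, 33/100 + 1/100*1/1) = [167/500, 17/50)
  emit 'b', narrow to [33/100, 333/1000)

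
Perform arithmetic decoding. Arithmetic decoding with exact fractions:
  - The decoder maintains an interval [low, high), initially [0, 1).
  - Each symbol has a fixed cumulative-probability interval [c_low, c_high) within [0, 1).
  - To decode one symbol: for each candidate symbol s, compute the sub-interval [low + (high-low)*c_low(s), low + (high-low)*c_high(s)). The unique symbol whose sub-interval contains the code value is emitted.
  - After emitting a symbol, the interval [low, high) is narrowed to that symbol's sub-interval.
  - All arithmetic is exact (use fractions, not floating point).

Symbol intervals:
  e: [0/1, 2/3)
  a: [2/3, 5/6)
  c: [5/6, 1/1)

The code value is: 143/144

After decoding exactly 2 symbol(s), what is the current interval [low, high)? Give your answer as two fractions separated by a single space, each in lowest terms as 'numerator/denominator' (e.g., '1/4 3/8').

Step 1: interval [0/1, 1/1), width = 1/1 - 0/1 = 1/1
  'e': [0/1 + 1/1*0/1, 0/1 + 1/1*2/3) = [0/1, 2/3)
  'a': [0/1 + 1/1*2/3, 0/1 + 1/1*5/6) = [2/3, 5/6)
  'c': [0/1 + 1/1*5/6, 0/1 + 1/1*1/1) = [5/6, 1/1) <- contains code 143/144
  emit 'c', narrow to [5/6, 1/1)
Step 2: interval [5/6, 1/1), width = 1/1 - 5/6 = 1/6
  'e': [5/6 + 1/6*0/1, 5/6 + 1/6*2/3) = [5/6, 17/18)
  'a': [5/6 + 1/6*2/3, 5/6 + 1/6*5/6) = [17/18, 35/36)
  'c': [5/6 + 1/6*5/6, 5/6 + 1/6*1/1) = [35/36, 1/1) <- contains code 143/144
  emit 'c', narrow to [35/36, 1/1)

Answer: 35/36 1/1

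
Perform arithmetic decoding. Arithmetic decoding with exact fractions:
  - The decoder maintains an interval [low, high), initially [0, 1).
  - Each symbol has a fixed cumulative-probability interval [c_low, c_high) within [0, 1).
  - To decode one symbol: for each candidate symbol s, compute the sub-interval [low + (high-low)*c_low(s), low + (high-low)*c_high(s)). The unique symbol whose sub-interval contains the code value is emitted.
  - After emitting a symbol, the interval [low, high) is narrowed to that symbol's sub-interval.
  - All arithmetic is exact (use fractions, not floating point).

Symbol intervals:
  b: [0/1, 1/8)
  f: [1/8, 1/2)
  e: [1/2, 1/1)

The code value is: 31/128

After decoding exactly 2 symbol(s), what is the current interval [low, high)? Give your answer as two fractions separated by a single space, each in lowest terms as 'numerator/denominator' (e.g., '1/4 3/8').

Answer: 11/64 5/16

Derivation:
Step 1: interval [0/1, 1/1), width = 1/1 - 0/1 = 1/1
  'b': [0/1 + 1/1*0/1, 0/1 + 1/1*1/8) = [0/1, 1/8)
  'f': [0/1 + 1/1*1/8, 0/1 + 1/1*1/2) = [1/8, 1/2) <- contains code 31/128
  'e': [0/1 + 1/1*1/2, 0/1 + 1/1*1/1) = [1/2, 1/1)
  emit 'f', narrow to [1/8, 1/2)
Step 2: interval [1/8, 1/2), width = 1/2 - 1/8 = 3/8
  'b': [1/8 + 3/8*0/1, 1/8 + 3/8*1/8) = [1/8, 11/64)
  'f': [1/8 + 3/8*1/8, 1/8 + 3/8*1/2) = [11/64, 5/16) <- contains code 31/128
  'e': [1/8 + 3/8*1/2, 1/8 + 3/8*1/1) = [5/16, 1/2)
  emit 'f', narrow to [11/64, 5/16)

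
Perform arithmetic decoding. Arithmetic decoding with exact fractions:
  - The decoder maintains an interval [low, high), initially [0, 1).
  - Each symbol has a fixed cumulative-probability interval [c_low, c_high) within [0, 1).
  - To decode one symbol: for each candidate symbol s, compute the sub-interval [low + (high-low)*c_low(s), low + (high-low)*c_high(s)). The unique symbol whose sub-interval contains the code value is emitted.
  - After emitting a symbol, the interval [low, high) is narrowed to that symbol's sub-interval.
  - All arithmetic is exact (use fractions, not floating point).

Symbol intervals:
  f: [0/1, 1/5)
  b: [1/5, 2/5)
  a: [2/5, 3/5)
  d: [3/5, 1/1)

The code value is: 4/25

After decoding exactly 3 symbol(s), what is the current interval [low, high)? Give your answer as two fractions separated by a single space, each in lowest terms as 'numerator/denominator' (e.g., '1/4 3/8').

Answer: 19/125 21/125

Derivation:
Step 1: interval [0/1, 1/1), width = 1/1 - 0/1 = 1/1
  'f': [0/1 + 1/1*0/1, 0/1 + 1/1*1/5) = [0/1, 1/5) <- contains code 4/25
  'b': [0/1 + 1/1*1/5, 0/1 + 1/1*2/5) = [1/5, 2/5)
  'a': [0/1 + 1/1*2/5, 0/1 + 1/1*3/5) = [2/5, 3/5)
  'd': [0/1 + 1/1*3/5, 0/1 + 1/1*1/1) = [3/5, 1/1)
  emit 'f', narrow to [0/1, 1/5)
Step 2: interval [0/1, 1/5), width = 1/5 - 0/1 = 1/5
  'f': [0/1 + 1/5*0/1, 0/1 + 1/5*1/5) = [0/1, 1/25)
  'b': [0/1 + 1/5*1/5, 0/1 + 1/5*2/5) = [1/25, 2/25)
  'a': [0/1 + 1/5*2/5, 0/1 + 1/5*3/5) = [2/25, 3/25)
  'd': [0/1 + 1/5*3/5, 0/1 + 1/5*1/1) = [3/25, 1/5) <- contains code 4/25
  emit 'd', narrow to [3/25, 1/5)
Step 3: interval [3/25, 1/5), width = 1/5 - 3/25 = 2/25
  'f': [3/25 + 2/25*0/1, 3/25 + 2/25*1/5) = [3/25, 17/125)
  'b': [3/25 + 2/25*1/5, 3/25 + 2/25*2/5) = [17/125, 19/125)
  'a': [3/25 + 2/25*2/5, 3/25 + 2/25*3/5) = [19/125, 21/125) <- contains code 4/25
  'd': [3/25 + 2/25*3/5, 3/25 + 2/25*1/1) = [21/125, 1/5)
  emit 'a', narrow to [19/125, 21/125)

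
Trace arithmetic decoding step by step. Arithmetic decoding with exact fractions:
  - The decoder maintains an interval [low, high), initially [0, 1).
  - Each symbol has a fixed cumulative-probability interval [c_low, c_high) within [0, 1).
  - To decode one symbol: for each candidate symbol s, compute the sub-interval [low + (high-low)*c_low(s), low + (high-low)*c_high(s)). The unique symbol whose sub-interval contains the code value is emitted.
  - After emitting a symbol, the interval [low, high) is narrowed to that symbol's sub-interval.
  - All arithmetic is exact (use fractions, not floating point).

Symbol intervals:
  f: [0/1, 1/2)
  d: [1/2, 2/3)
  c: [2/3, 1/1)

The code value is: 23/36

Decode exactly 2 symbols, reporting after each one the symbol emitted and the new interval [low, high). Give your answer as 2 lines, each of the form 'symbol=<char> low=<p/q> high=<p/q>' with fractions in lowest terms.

Answer: symbol=d low=1/2 high=2/3
symbol=c low=11/18 high=2/3

Derivation:
Step 1: interval [0/1, 1/1), width = 1/1 - 0/1 = 1/1
  'f': [0/1 + 1/1*0/1, 0/1 + 1/1*1/2) = [0/1, 1/2)
  'd': [0/1 + 1/1*1/2, 0/1 + 1/1*2/3) = [1/2, 2/3) <- contains code 23/36
  'c': [0/1 + 1/1*2/3, 0/1 + 1/1*1/1) = [2/3, 1/1)
  emit 'd', narrow to [1/2, 2/3)
Step 2: interval [1/2, 2/3), width = 2/3 - 1/2 = 1/6
  'f': [1/2 + 1/6*0/1, 1/2 + 1/6*1/2) = [1/2, 7/12)
  'd': [1/2 + 1/6*1/2, 1/2 + 1/6*2/3) = [7/12, 11/18)
  'c': [1/2 + 1/6*2/3, 1/2 + 1/6*1/1) = [11/18, 2/3) <- contains code 23/36
  emit 'c', narrow to [11/18, 2/3)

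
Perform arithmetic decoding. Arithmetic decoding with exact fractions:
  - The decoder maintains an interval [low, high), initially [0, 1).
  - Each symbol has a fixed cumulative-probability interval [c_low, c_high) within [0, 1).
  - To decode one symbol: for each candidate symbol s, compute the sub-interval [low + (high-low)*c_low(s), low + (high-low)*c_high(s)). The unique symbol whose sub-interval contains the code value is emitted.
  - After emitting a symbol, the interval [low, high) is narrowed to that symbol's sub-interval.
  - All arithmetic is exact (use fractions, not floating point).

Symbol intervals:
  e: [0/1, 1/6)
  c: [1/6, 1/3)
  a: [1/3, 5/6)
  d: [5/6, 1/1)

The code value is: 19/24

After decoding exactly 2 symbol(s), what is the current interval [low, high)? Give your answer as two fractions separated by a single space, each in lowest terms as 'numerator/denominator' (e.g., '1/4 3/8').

Step 1: interval [0/1, 1/1), width = 1/1 - 0/1 = 1/1
  'e': [0/1 + 1/1*0/1, 0/1 + 1/1*1/6) = [0/1, 1/6)
  'c': [0/1 + 1/1*1/6, 0/1 + 1/1*1/3) = [1/6, 1/3)
  'a': [0/1 + 1/1*1/3, 0/1 + 1/1*5/6) = [1/3, 5/6) <- contains code 19/24
  'd': [0/1 + 1/1*5/6, 0/1 + 1/1*1/1) = [5/6, 1/1)
  emit 'a', narrow to [1/3, 5/6)
Step 2: interval [1/3, 5/6), width = 5/6 - 1/3 = 1/2
  'e': [1/3 + 1/2*0/1, 1/3 + 1/2*1/6) = [1/3, 5/12)
  'c': [1/3 + 1/2*1/6, 1/3 + 1/2*1/3) = [5/12, 1/2)
  'a': [1/3 + 1/2*1/3, 1/3 + 1/2*5/6) = [1/2, 3/4)
  'd': [1/3 + 1/2*5/6, 1/3 + 1/2*1/1) = [3/4, 5/6) <- contains code 19/24
  emit 'd', narrow to [3/4, 5/6)

Answer: 3/4 5/6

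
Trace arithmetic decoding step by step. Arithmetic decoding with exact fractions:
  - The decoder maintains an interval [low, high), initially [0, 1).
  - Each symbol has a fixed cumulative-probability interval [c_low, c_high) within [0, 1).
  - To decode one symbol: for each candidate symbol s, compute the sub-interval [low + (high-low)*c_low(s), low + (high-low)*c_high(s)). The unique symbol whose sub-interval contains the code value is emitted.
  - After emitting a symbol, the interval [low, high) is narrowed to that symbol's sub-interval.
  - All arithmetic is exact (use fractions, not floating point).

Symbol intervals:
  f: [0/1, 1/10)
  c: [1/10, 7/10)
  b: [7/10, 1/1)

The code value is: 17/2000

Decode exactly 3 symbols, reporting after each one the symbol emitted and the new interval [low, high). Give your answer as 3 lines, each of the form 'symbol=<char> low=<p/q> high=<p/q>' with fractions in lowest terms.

Answer: symbol=f low=0/1 high=1/10
symbol=f low=0/1 high=1/100
symbol=b low=7/1000 high=1/100

Derivation:
Step 1: interval [0/1, 1/1), width = 1/1 - 0/1 = 1/1
  'f': [0/1 + 1/1*0/1, 0/1 + 1/1*1/10) = [0/1, 1/10) <- contains code 17/2000
  'c': [0/1 + 1/1*1/10, 0/1 + 1/1*7/10) = [1/10, 7/10)
  'b': [0/1 + 1/1*7/10, 0/1 + 1/1*1/1) = [7/10, 1/1)
  emit 'f', narrow to [0/1, 1/10)
Step 2: interval [0/1, 1/10), width = 1/10 - 0/1 = 1/10
  'f': [0/1 + 1/10*0/1, 0/1 + 1/10*1/10) = [0/1, 1/100) <- contains code 17/2000
  'c': [0/1 + 1/10*1/10, 0/1 + 1/10*7/10) = [1/100, 7/100)
  'b': [0/1 + 1/10*7/10, 0/1 + 1/10*1/1) = [7/100, 1/10)
  emit 'f', narrow to [0/1, 1/100)
Step 3: interval [0/1, 1/100), width = 1/100 - 0/1 = 1/100
  'f': [0/1 + 1/100*0/1, 0/1 + 1/100*1/10) = [0/1, 1/1000)
  'c': [0/1 + 1/100*1/10, 0/1 + 1/100*7/10) = [1/1000, 7/1000)
  'b': [0/1 + 1/100*7/10, 0/1 + 1/100*1/1) = [7/1000, 1/100) <- contains code 17/2000
  emit 'b', narrow to [7/1000, 1/100)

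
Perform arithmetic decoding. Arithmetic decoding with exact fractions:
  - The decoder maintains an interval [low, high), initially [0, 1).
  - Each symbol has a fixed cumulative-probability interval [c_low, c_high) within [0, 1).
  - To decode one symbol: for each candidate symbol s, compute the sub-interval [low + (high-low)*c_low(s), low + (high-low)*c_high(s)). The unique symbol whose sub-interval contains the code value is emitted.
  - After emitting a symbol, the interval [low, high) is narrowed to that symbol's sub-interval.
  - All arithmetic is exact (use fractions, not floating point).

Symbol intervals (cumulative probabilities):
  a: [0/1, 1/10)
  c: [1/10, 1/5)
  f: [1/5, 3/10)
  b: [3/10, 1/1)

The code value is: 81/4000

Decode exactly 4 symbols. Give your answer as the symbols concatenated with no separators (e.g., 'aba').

Answer: afaf

Derivation:
Step 1: interval [0/1, 1/1), width = 1/1 - 0/1 = 1/1
  'a': [0/1 + 1/1*0/1, 0/1 + 1/1*1/10) = [0/1, 1/10) <- contains code 81/4000
  'c': [0/1 + 1/1*1/10, 0/1 + 1/1*1/5) = [1/10, 1/5)
  'f': [0/1 + 1/1*1/5, 0/1 + 1/1*3/10) = [1/5, 3/10)
  'b': [0/1 + 1/1*3/10, 0/1 + 1/1*1/1) = [3/10, 1/1)
  emit 'a', narrow to [0/1, 1/10)
Step 2: interval [0/1, 1/10), width = 1/10 - 0/1 = 1/10
  'a': [0/1 + 1/10*0/1, 0/1 + 1/10*1/10) = [0/1, 1/100)
  'c': [0/1 + 1/10*1/10, 0/1 + 1/10*1/5) = [1/100, 1/50)
  'f': [0/1 + 1/10*1/5, 0/1 + 1/10*3/10) = [1/50, 3/100) <- contains code 81/4000
  'b': [0/1 + 1/10*3/10, 0/1 + 1/10*1/1) = [3/100, 1/10)
  emit 'f', narrow to [1/50, 3/100)
Step 3: interval [1/50, 3/100), width = 3/100 - 1/50 = 1/100
  'a': [1/50 + 1/100*0/1, 1/50 + 1/100*1/10) = [1/50, 21/1000) <- contains code 81/4000
  'c': [1/50 + 1/100*1/10, 1/50 + 1/100*1/5) = [21/1000, 11/500)
  'f': [1/50 + 1/100*1/5, 1/50 + 1/100*3/10) = [11/500, 23/1000)
  'b': [1/50 + 1/100*3/10, 1/50 + 1/100*1/1) = [23/1000, 3/100)
  emit 'a', narrow to [1/50, 21/1000)
Step 4: interval [1/50, 21/1000), width = 21/1000 - 1/50 = 1/1000
  'a': [1/50 + 1/1000*0/1, 1/50 + 1/1000*1/10) = [1/50, 201/10000)
  'c': [1/50 + 1/1000*1/10, 1/50 + 1/1000*1/5) = [201/10000, 101/5000)
  'f': [1/50 + 1/1000*1/5, 1/50 + 1/1000*3/10) = [101/5000, 203/10000) <- contains code 81/4000
  'b': [1/50 + 1/1000*3/10, 1/50 + 1/1000*1/1) = [203/10000, 21/1000)
  emit 'f', narrow to [101/5000, 203/10000)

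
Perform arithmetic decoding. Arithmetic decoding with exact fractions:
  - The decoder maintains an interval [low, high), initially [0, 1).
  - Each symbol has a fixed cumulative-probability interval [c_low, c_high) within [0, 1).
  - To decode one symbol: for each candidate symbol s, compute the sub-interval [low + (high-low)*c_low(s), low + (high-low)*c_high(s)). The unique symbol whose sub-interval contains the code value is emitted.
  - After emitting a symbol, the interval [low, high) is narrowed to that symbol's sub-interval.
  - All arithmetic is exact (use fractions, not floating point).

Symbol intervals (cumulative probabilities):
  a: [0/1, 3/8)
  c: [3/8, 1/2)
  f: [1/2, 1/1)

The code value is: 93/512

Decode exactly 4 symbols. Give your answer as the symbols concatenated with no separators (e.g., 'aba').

Step 1: interval [0/1, 1/1), width = 1/1 - 0/1 = 1/1
  'a': [0/1 + 1/1*0/1, 0/1 + 1/1*3/8) = [0/1, 3/8) <- contains code 93/512
  'c': [0/1 + 1/1*3/8, 0/1 + 1/1*1/2) = [3/8, 1/2)
  'f': [0/1 + 1/1*1/2, 0/1 + 1/1*1/1) = [1/2, 1/1)
  emit 'a', narrow to [0/1, 3/8)
Step 2: interval [0/1, 3/8), width = 3/8 - 0/1 = 3/8
  'a': [0/1 + 3/8*0/1, 0/1 + 3/8*3/8) = [0/1, 9/64)
  'c': [0/1 + 3/8*3/8, 0/1 + 3/8*1/2) = [9/64, 3/16) <- contains code 93/512
  'f': [0/1 + 3/8*1/2, 0/1 + 3/8*1/1) = [3/16, 3/8)
  emit 'c', narrow to [9/64, 3/16)
Step 3: interval [9/64, 3/16), width = 3/16 - 9/64 = 3/64
  'a': [9/64 + 3/64*0/1, 9/64 + 3/64*3/8) = [9/64, 81/512)
  'c': [9/64 + 3/64*3/8, 9/64 + 3/64*1/2) = [81/512, 21/128)
  'f': [9/64 + 3/64*1/2, 9/64 + 3/64*1/1) = [21/128, 3/16) <- contains code 93/512
  emit 'f', narrow to [21/128, 3/16)
Step 4: interval [21/128, 3/16), width = 3/16 - 21/128 = 3/128
  'a': [21/128 + 3/128*0/1, 21/128 + 3/128*3/8) = [21/128, 177/1024)
  'c': [21/128 + 3/128*3/8, 21/128 + 3/128*1/2) = [177/1024, 45/256)
  'f': [21/128 + 3/128*1/2, 21/128 + 3/128*1/1) = [45/256, 3/16) <- contains code 93/512
  emit 'f', narrow to [45/256, 3/16)

Answer: acff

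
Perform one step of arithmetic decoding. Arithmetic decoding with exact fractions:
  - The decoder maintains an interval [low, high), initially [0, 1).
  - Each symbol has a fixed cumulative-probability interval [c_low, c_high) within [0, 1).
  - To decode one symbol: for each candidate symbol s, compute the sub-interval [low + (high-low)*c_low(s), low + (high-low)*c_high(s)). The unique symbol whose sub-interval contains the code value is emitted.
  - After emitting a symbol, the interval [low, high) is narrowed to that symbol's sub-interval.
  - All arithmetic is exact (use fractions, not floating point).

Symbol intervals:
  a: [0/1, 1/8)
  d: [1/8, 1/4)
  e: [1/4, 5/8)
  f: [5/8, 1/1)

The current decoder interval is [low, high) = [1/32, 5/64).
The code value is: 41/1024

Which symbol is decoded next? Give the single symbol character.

Interval width = high − low = 5/64 − 1/32 = 3/64
Scaled code = (code − low) / width = (41/1024 − 1/32) / 3/64 = 3/16
  a: [0/1, 1/8) 
  d: [1/8, 1/4) ← scaled code falls here ✓
  e: [1/4, 5/8) 
  f: [5/8, 1/1) 

Answer: d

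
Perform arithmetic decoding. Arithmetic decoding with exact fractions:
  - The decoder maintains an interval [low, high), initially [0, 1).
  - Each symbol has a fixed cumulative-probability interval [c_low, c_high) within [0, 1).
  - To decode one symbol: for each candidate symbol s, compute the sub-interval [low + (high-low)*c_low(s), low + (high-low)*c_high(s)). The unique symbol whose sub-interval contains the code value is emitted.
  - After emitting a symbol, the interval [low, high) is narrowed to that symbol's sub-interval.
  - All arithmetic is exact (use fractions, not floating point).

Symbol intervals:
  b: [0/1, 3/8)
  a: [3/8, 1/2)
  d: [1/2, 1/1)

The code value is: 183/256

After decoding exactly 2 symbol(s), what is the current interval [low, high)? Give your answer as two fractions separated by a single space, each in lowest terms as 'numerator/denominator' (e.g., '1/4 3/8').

Answer: 11/16 3/4

Derivation:
Step 1: interval [0/1, 1/1), width = 1/1 - 0/1 = 1/1
  'b': [0/1 + 1/1*0/1, 0/1 + 1/1*3/8) = [0/1, 3/8)
  'a': [0/1 + 1/1*3/8, 0/1 + 1/1*1/2) = [3/8, 1/2)
  'd': [0/1 + 1/1*1/2, 0/1 + 1/1*1/1) = [1/2, 1/1) <- contains code 183/256
  emit 'd', narrow to [1/2, 1/1)
Step 2: interval [1/2, 1/1), width = 1/1 - 1/2 = 1/2
  'b': [1/2 + 1/2*0/1, 1/2 + 1/2*3/8) = [1/2, 11/16)
  'a': [1/2 + 1/2*3/8, 1/2 + 1/2*1/2) = [11/16, 3/4) <- contains code 183/256
  'd': [1/2 + 1/2*1/2, 1/2 + 1/2*1/1) = [3/4, 1/1)
  emit 'a', narrow to [11/16, 3/4)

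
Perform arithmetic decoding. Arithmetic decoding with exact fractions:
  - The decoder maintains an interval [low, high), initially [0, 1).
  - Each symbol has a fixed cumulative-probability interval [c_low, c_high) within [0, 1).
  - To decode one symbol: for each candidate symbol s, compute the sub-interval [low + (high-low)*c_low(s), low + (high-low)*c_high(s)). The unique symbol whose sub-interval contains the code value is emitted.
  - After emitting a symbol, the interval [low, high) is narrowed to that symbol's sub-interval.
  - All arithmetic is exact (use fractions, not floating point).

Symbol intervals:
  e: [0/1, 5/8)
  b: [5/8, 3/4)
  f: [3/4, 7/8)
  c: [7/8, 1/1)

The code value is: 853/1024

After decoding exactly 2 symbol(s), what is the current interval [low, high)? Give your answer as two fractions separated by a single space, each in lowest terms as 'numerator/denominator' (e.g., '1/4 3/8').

Answer: 53/64 27/32

Derivation:
Step 1: interval [0/1, 1/1), width = 1/1 - 0/1 = 1/1
  'e': [0/1 + 1/1*0/1, 0/1 + 1/1*5/8) = [0/1, 5/8)
  'b': [0/1 + 1/1*5/8, 0/1 + 1/1*3/4) = [5/8, 3/4)
  'f': [0/1 + 1/1*3/4, 0/1 + 1/1*7/8) = [3/4, 7/8) <- contains code 853/1024
  'c': [0/1 + 1/1*7/8, 0/1 + 1/1*1/1) = [7/8, 1/1)
  emit 'f', narrow to [3/4, 7/8)
Step 2: interval [3/4, 7/8), width = 7/8 - 3/4 = 1/8
  'e': [3/4 + 1/8*0/1, 3/4 + 1/8*5/8) = [3/4, 53/64)
  'b': [3/4 + 1/8*5/8, 3/4 + 1/8*3/4) = [53/64, 27/32) <- contains code 853/1024
  'f': [3/4 + 1/8*3/4, 3/4 + 1/8*7/8) = [27/32, 55/64)
  'c': [3/4 + 1/8*7/8, 3/4 + 1/8*1/1) = [55/64, 7/8)
  emit 'b', narrow to [53/64, 27/32)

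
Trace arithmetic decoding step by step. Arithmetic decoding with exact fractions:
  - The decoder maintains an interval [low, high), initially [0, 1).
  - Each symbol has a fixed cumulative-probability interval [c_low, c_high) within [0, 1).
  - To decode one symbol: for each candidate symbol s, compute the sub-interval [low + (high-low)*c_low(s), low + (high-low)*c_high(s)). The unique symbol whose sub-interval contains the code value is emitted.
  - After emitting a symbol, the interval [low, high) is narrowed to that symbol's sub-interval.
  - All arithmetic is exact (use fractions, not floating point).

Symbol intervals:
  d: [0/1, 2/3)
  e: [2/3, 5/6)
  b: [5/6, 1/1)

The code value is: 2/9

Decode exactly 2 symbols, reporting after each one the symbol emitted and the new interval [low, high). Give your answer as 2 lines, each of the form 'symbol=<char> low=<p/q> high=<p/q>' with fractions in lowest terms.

Step 1: interval [0/1, 1/1), width = 1/1 - 0/1 = 1/1
  'd': [0/1 + 1/1*0/1, 0/1 + 1/1*2/3) = [0/1, 2/3) <- contains code 2/9
  'e': [0/1 + 1/1*2/3, 0/1 + 1/1*5/6) = [2/3, 5/6)
  'b': [0/1 + 1/1*5/6, 0/1 + 1/1*1/1) = [5/6, 1/1)
  emit 'd', narrow to [0/1, 2/3)
Step 2: interval [0/1, 2/3), width = 2/3 - 0/1 = 2/3
  'd': [0/1 + 2/3*0/1, 0/1 + 2/3*2/3) = [0/1, 4/9) <- contains code 2/9
  'e': [0/1 + 2/3*2/3, 0/1 + 2/3*5/6) = [4/9, 5/9)
  'b': [0/1 + 2/3*5/6, 0/1 + 2/3*1/1) = [5/9, 2/3)
  emit 'd', narrow to [0/1, 4/9)

Answer: symbol=d low=0/1 high=2/3
symbol=d low=0/1 high=4/9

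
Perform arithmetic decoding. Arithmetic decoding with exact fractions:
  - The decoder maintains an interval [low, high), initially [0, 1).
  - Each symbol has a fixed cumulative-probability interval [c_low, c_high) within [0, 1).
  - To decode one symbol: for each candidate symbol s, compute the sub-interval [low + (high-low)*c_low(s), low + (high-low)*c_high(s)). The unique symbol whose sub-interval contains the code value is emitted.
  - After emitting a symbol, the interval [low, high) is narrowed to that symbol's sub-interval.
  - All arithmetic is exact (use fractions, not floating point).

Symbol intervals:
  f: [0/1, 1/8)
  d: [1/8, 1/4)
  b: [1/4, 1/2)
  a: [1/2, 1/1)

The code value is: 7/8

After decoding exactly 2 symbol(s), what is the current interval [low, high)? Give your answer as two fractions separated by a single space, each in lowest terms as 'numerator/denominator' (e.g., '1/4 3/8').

Step 1: interval [0/1, 1/1), width = 1/1 - 0/1 = 1/1
  'f': [0/1 + 1/1*0/1, 0/1 + 1/1*1/8) = [0/1, 1/8)
  'd': [0/1 + 1/1*1/8, 0/1 + 1/1*1/4) = [1/8, 1/4)
  'b': [0/1 + 1/1*1/4, 0/1 + 1/1*1/2) = [1/4, 1/2)
  'a': [0/1 + 1/1*1/2, 0/1 + 1/1*1/1) = [1/2, 1/1) <- contains code 7/8
  emit 'a', narrow to [1/2, 1/1)
Step 2: interval [1/2, 1/1), width = 1/1 - 1/2 = 1/2
  'f': [1/2 + 1/2*0/1, 1/2 + 1/2*1/8) = [1/2, 9/16)
  'd': [1/2 + 1/2*1/8, 1/2 + 1/2*1/4) = [9/16, 5/8)
  'b': [1/2 + 1/2*1/4, 1/2 + 1/2*1/2) = [5/8, 3/4)
  'a': [1/2 + 1/2*1/2, 1/2 + 1/2*1/1) = [3/4, 1/1) <- contains code 7/8
  emit 'a', narrow to [3/4, 1/1)

Answer: 3/4 1/1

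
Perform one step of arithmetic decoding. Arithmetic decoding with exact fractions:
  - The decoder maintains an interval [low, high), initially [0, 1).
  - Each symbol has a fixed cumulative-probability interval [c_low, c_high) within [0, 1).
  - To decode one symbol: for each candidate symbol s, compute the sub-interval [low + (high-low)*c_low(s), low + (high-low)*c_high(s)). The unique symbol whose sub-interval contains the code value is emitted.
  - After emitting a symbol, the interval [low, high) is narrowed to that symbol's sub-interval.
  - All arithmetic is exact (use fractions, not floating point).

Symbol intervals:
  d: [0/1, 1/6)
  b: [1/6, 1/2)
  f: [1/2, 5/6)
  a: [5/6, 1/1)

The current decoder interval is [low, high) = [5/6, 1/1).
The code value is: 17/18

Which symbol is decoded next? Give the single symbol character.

Interval width = high − low = 1/1 − 5/6 = 1/6
Scaled code = (code − low) / width = (17/18 − 5/6) / 1/6 = 2/3
  d: [0/1, 1/6) 
  b: [1/6, 1/2) 
  f: [1/2, 5/6) ← scaled code falls here ✓
  a: [5/6, 1/1) 

Answer: f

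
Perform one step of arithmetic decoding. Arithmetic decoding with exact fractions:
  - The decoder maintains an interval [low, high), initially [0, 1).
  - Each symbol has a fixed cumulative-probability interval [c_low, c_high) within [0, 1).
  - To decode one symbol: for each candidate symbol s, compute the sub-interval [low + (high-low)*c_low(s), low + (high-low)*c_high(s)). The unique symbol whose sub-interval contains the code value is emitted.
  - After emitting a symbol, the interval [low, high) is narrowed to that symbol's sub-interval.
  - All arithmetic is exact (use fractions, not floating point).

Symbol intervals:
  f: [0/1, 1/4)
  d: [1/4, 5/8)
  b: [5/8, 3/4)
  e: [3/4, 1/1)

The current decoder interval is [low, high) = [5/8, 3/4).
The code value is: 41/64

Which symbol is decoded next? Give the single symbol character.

Interval width = high − low = 3/4 − 5/8 = 1/8
Scaled code = (code − low) / width = (41/64 − 5/8) / 1/8 = 1/8
  f: [0/1, 1/4) ← scaled code falls here ✓
  d: [1/4, 5/8) 
  b: [5/8, 3/4) 
  e: [3/4, 1/1) 

Answer: f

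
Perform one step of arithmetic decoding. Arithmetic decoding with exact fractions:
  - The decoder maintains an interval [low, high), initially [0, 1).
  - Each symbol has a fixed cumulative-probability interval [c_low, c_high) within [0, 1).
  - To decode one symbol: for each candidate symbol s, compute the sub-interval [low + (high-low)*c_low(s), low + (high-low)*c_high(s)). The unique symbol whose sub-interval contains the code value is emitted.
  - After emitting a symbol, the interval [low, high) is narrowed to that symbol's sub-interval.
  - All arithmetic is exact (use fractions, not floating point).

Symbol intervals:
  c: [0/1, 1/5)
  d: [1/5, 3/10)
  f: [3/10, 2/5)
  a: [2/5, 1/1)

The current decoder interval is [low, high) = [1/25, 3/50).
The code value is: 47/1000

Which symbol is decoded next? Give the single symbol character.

Answer: f

Derivation:
Interval width = high − low = 3/50 − 1/25 = 1/50
Scaled code = (code − low) / width = (47/1000 − 1/25) / 1/50 = 7/20
  c: [0/1, 1/5) 
  d: [1/5, 3/10) 
  f: [3/10, 2/5) ← scaled code falls here ✓
  a: [2/5, 1/1) 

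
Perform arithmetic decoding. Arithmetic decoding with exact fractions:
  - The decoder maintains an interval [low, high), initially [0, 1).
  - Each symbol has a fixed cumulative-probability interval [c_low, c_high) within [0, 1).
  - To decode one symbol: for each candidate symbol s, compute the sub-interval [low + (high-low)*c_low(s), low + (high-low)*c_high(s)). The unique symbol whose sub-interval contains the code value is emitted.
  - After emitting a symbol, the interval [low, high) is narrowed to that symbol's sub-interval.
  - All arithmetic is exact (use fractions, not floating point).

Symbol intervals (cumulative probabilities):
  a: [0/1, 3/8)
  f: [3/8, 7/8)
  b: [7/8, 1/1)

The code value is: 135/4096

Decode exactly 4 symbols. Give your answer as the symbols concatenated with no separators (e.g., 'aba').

Step 1: interval [0/1, 1/1), width = 1/1 - 0/1 = 1/1
  'a': [0/1 + 1/1*0/1, 0/1 + 1/1*3/8) = [0/1, 3/8) <- contains code 135/4096
  'f': [0/1 + 1/1*3/8, 0/1 + 1/1*7/8) = [3/8, 7/8)
  'b': [0/1 + 1/1*7/8, 0/1 + 1/1*1/1) = [7/8, 1/1)
  emit 'a', narrow to [0/1, 3/8)
Step 2: interval [0/1, 3/8), width = 3/8 - 0/1 = 3/8
  'a': [0/1 + 3/8*0/1, 0/1 + 3/8*3/8) = [0/1, 9/64) <- contains code 135/4096
  'f': [0/1 + 3/8*3/8, 0/1 + 3/8*7/8) = [9/64, 21/64)
  'b': [0/1 + 3/8*7/8, 0/1 + 3/8*1/1) = [21/64, 3/8)
  emit 'a', narrow to [0/1, 9/64)
Step 3: interval [0/1, 9/64), width = 9/64 - 0/1 = 9/64
  'a': [0/1 + 9/64*0/1, 0/1 + 9/64*3/8) = [0/1, 27/512) <- contains code 135/4096
  'f': [0/1 + 9/64*3/8, 0/1 + 9/64*7/8) = [27/512, 63/512)
  'b': [0/1 + 9/64*7/8, 0/1 + 9/64*1/1) = [63/512, 9/64)
  emit 'a', narrow to [0/1, 27/512)
Step 4: interval [0/1, 27/512), width = 27/512 - 0/1 = 27/512
  'a': [0/1 + 27/512*0/1, 0/1 + 27/512*3/8) = [0/1, 81/4096)
  'f': [0/1 + 27/512*3/8, 0/1 + 27/512*7/8) = [81/4096, 189/4096) <- contains code 135/4096
  'b': [0/1 + 27/512*7/8, 0/1 + 27/512*1/1) = [189/4096, 27/512)
  emit 'f', narrow to [81/4096, 189/4096)

Answer: aaaf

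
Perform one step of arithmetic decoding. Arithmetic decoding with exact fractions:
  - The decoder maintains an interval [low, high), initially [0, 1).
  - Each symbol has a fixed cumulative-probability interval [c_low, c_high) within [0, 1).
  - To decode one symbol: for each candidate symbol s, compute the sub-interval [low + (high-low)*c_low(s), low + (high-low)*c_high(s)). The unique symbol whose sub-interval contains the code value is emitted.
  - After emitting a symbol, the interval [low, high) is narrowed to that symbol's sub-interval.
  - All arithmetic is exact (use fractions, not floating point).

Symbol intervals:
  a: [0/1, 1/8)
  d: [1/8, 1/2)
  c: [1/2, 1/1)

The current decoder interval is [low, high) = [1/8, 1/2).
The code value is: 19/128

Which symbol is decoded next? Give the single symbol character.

Interval width = high − low = 1/2 − 1/8 = 3/8
Scaled code = (code − low) / width = (19/128 − 1/8) / 3/8 = 1/16
  a: [0/1, 1/8) ← scaled code falls here ✓
  d: [1/8, 1/2) 
  c: [1/2, 1/1) 

Answer: a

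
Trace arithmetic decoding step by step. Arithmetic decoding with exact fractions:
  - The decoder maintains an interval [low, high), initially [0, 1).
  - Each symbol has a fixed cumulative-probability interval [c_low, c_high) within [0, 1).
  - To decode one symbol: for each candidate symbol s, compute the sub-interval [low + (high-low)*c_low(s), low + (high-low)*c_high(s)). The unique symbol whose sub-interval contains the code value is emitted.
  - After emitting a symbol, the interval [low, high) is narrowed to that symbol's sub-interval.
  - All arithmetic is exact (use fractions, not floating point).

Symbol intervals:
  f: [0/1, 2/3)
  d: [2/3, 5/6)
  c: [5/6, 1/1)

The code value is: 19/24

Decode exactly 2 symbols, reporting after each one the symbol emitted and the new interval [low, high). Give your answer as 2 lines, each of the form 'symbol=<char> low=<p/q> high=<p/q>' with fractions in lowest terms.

Answer: symbol=d low=2/3 high=5/6
symbol=d low=7/9 high=29/36

Derivation:
Step 1: interval [0/1, 1/1), width = 1/1 - 0/1 = 1/1
  'f': [0/1 + 1/1*0/1, 0/1 + 1/1*2/3) = [0/1, 2/3)
  'd': [0/1 + 1/1*2/3, 0/1 + 1/1*5/6) = [2/3, 5/6) <- contains code 19/24
  'c': [0/1 + 1/1*5/6, 0/1 + 1/1*1/1) = [5/6, 1/1)
  emit 'd', narrow to [2/3, 5/6)
Step 2: interval [2/3, 5/6), width = 5/6 - 2/3 = 1/6
  'f': [2/3 + 1/6*0/1, 2/3 + 1/6*2/3) = [2/3, 7/9)
  'd': [2/3 + 1/6*2/3, 2/3 + 1/6*5/6) = [7/9, 29/36) <- contains code 19/24
  'c': [2/3 + 1/6*5/6, 2/3 + 1/6*1/1) = [29/36, 5/6)
  emit 'd', narrow to [7/9, 29/36)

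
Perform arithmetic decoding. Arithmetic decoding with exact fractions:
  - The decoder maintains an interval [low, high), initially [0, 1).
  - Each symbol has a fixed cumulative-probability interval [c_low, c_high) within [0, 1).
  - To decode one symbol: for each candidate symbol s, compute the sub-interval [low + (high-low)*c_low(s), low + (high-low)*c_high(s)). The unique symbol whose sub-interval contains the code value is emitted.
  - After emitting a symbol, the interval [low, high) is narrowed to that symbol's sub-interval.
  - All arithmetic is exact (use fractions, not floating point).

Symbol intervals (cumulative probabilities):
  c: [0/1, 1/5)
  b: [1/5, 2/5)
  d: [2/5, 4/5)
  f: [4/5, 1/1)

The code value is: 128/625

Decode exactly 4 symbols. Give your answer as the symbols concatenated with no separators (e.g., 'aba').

Answer: bccd

Derivation:
Step 1: interval [0/1, 1/1), width = 1/1 - 0/1 = 1/1
  'c': [0/1 + 1/1*0/1, 0/1 + 1/1*1/5) = [0/1, 1/5)
  'b': [0/1 + 1/1*1/5, 0/1 + 1/1*2/5) = [1/5, 2/5) <- contains code 128/625
  'd': [0/1 + 1/1*2/5, 0/1 + 1/1*4/5) = [2/5, 4/5)
  'f': [0/1 + 1/1*4/5, 0/1 + 1/1*1/1) = [4/5, 1/1)
  emit 'b', narrow to [1/5, 2/5)
Step 2: interval [1/5, 2/5), width = 2/5 - 1/5 = 1/5
  'c': [1/5 + 1/5*0/1, 1/5 + 1/5*1/5) = [1/5, 6/25) <- contains code 128/625
  'b': [1/5 + 1/5*1/5, 1/5 + 1/5*2/5) = [6/25, 7/25)
  'd': [1/5 + 1/5*2/5, 1/5 + 1/5*4/5) = [7/25, 9/25)
  'f': [1/5 + 1/5*4/5, 1/5 + 1/5*1/1) = [9/25, 2/5)
  emit 'c', narrow to [1/5, 6/25)
Step 3: interval [1/5, 6/25), width = 6/25 - 1/5 = 1/25
  'c': [1/5 + 1/25*0/1, 1/5 + 1/25*1/5) = [1/5, 26/125) <- contains code 128/625
  'b': [1/5 + 1/25*1/5, 1/5 + 1/25*2/5) = [26/125, 27/125)
  'd': [1/5 + 1/25*2/5, 1/5 + 1/25*4/5) = [27/125, 29/125)
  'f': [1/5 + 1/25*4/5, 1/5 + 1/25*1/1) = [29/125, 6/25)
  emit 'c', narrow to [1/5, 26/125)
Step 4: interval [1/5, 26/125), width = 26/125 - 1/5 = 1/125
  'c': [1/5 + 1/125*0/1, 1/5 + 1/125*1/5) = [1/5, 126/625)
  'b': [1/5 + 1/125*1/5, 1/5 + 1/125*2/5) = [126/625, 127/625)
  'd': [1/5 + 1/125*2/5, 1/5 + 1/125*4/5) = [127/625, 129/625) <- contains code 128/625
  'f': [1/5 + 1/125*4/5, 1/5 + 1/125*1/1) = [129/625, 26/125)
  emit 'd', narrow to [127/625, 129/625)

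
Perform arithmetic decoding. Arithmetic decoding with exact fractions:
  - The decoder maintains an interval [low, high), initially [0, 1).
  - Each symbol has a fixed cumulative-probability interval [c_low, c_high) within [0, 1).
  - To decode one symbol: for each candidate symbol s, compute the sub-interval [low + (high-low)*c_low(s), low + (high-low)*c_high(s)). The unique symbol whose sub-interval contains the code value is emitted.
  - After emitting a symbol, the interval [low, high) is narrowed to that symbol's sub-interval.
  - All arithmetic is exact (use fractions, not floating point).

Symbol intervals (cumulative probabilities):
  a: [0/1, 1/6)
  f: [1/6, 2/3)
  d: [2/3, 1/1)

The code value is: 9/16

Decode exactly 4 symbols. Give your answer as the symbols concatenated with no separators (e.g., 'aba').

Answer: fdff

Derivation:
Step 1: interval [0/1, 1/1), width = 1/1 - 0/1 = 1/1
  'a': [0/1 + 1/1*0/1, 0/1 + 1/1*1/6) = [0/1, 1/6)
  'f': [0/1 + 1/1*1/6, 0/1 + 1/1*2/3) = [1/6, 2/3) <- contains code 9/16
  'd': [0/1 + 1/1*2/3, 0/1 + 1/1*1/1) = [2/3, 1/1)
  emit 'f', narrow to [1/6, 2/3)
Step 2: interval [1/6, 2/3), width = 2/3 - 1/6 = 1/2
  'a': [1/6 + 1/2*0/1, 1/6 + 1/2*1/6) = [1/6, 1/4)
  'f': [1/6 + 1/2*1/6, 1/6 + 1/2*2/3) = [1/4, 1/2)
  'd': [1/6 + 1/2*2/3, 1/6 + 1/2*1/1) = [1/2, 2/3) <- contains code 9/16
  emit 'd', narrow to [1/2, 2/3)
Step 3: interval [1/2, 2/3), width = 2/3 - 1/2 = 1/6
  'a': [1/2 + 1/6*0/1, 1/2 + 1/6*1/6) = [1/2, 19/36)
  'f': [1/2 + 1/6*1/6, 1/2 + 1/6*2/3) = [19/36, 11/18) <- contains code 9/16
  'd': [1/2 + 1/6*2/3, 1/2 + 1/6*1/1) = [11/18, 2/3)
  emit 'f', narrow to [19/36, 11/18)
Step 4: interval [19/36, 11/18), width = 11/18 - 19/36 = 1/12
  'a': [19/36 + 1/12*0/1, 19/36 + 1/12*1/6) = [19/36, 13/24)
  'f': [19/36 + 1/12*1/6, 19/36 + 1/12*2/3) = [13/24, 7/12) <- contains code 9/16
  'd': [19/36 + 1/12*2/3, 19/36 + 1/12*1/1) = [7/12, 11/18)
  emit 'f', narrow to [13/24, 7/12)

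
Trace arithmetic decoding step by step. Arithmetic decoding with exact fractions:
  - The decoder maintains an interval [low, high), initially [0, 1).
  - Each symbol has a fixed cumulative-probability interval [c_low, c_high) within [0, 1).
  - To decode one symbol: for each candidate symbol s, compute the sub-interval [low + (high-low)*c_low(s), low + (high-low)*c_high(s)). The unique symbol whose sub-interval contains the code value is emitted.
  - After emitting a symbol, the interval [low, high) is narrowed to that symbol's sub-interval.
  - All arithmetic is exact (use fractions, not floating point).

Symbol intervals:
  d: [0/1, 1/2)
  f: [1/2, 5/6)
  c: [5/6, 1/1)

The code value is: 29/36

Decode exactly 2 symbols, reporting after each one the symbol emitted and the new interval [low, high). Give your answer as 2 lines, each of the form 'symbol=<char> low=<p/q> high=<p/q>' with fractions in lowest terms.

Answer: symbol=f low=1/2 high=5/6
symbol=c low=7/9 high=5/6

Derivation:
Step 1: interval [0/1, 1/1), width = 1/1 - 0/1 = 1/1
  'd': [0/1 + 1/1*0/1, 0/1 + 1/1*1/2) = [0/1, 1/2)
  'f': [0/1 + 1/1*1/2, 0/1 + 1/1*5/6) = [1/2, 5/6) <- contains code 29/36
  'c': [0/1 + 1/1*5/6, 0/1 + 1/1*1/1) = [5/6, 1/1)
  emit 'f', narrow to [1/2, 5/6)
Step 2: interval [1/2, 5/6), width = 5/6 - 1/2 = 1/3
  'd': [1/2 + 1/3*0/1, 1/2 + 1/3*1/2) = [1/2, 2/3)
  'f': [1/2 + 1/3*1/2, 1/2 + 1/3*5/6) = [2/3, 7/9)
  'c': [1/2 + 1/3*5/6, 1/2 + 1/3*1/1) = [7/9, 5/6) <- contains code 29/36
  emit 'c', narrow to [7/9, 5/6)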